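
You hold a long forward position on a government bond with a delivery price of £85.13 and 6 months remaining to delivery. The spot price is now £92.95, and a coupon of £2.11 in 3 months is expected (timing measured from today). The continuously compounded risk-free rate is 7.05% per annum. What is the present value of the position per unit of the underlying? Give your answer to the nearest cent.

£8.70

PV(remaining coupons) I = 2.11·e^(−0.0705·3/12) = 2.0731
Current forward F = (S − I)·e^(rT) = (92.95 − 2.0731)·e^(0.0705·6/12) = 90.8769 × 1.035879 = 94.1375
Value (long) = (F − K)·e^(−rT) = (94.1375 − 85.13) × 0.965364 = 8.6955
Value = £8.70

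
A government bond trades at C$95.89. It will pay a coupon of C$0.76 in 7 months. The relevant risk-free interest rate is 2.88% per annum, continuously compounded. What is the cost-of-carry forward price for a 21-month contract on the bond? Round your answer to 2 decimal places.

C$100.06

PV(coupons) I = 0.76·e^(−0.0288·7/12)
I = 0.7473
F = (S − I)·e^(rT) = (95.89 − 0.7473) · e^(0.0288·21/12)
= 95.1427 · e^0.050400 = 95.1427 × 1.051692 = C$100.06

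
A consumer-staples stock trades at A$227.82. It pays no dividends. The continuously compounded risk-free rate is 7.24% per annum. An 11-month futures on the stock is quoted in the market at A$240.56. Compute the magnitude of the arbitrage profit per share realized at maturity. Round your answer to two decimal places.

Fair futures: F* = S·e^(carry·T), with carry = r = 0.0724
F* = 227.82 · e^(0.0724 × 11/12) = 227.82 · e^0.066367 = 227.82 × 1.068619 = A$243.4528
Market A$240.56 < fair A$243.4528: forward underpriced → reverse cash-and-carry (short spot, go long the forward).
At maturity, profit = |F_mkt − F*| = |240.56 − 243.4528| = A$2.89 per share

A$2.89 per share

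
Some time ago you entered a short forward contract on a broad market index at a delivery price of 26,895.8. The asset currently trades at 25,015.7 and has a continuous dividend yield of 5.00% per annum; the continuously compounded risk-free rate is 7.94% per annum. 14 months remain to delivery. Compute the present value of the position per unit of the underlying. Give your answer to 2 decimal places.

918.07

Current fair forward for the remaining 14 months: F = S·e^((r − q)·T), (r − q) = 0.0794 − 0.0500 = 0.0294
F = 25015.7 · e^(0.0294 × 14/12) = 25015.7 × 1.03489503 = 25888.6236
Value of long forward = (F − K)·e^(−rT) = (25888.6236 − 26895.8) · e^(−0.0794·14/12)
= -1007.1764 × 0.91152767 = -918.07
Short position value = −(long value) = 918.07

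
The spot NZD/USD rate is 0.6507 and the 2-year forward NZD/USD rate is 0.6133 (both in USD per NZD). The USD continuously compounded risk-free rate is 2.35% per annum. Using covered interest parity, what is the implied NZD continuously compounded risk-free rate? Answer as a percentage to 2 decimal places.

5.31%

F = S·e^((r_USD − r_NZD)T) ⇒ r_NZD = r_USD − ln(F/S)/T
ln(0.6133/0.6507) = -0.059194; /(2) = -0.029597
r_NZD = 0.0235 + 0.029597 = 0.053097
r_NZD = 5.31%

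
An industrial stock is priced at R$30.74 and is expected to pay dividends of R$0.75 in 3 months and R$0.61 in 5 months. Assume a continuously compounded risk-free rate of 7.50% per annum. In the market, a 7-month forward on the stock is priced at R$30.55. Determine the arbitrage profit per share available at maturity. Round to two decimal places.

R$0.18 per share

PV(dividends) I = 0.75·e^(−0.0750·3/12) + 0.61·e^(−0.0750·5/12) = 1.3273
Fair forward F* = (S − I)·e^(rT) = (30.74 − 1.3273)·e^0.043750 = 29.4127 × 1.044721 = 30.7281
Market R$30.55 < fair 30.7281: forward underpriced → reverse cash-and-carry (short the stock, invest proceeds at r, pay the dividends, go long the forward).
Profit at T = |F_mkt − F*| = |30.55 − 30.7281| = R$0.18 per share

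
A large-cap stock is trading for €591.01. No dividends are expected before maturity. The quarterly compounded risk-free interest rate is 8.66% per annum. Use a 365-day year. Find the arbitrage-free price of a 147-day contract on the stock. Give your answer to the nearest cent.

€611.76

F = S · (1+r/4)^(4T)
= 591.01 × 1.035107
F = €611.76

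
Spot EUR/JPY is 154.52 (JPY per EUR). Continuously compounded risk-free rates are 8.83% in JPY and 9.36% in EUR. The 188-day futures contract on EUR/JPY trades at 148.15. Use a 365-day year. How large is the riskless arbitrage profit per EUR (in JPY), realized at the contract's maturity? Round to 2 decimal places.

Fair futures: F* = S·e^(carry·T), with carry = (r_JPY − r_EUR) = 0.0883 − 0.0936 = -0.0053
F* = 154.52 · e^(-0.0053 × 188/365) = 154.52 · e^-0.002730 = 154.52 × 0.997274 = 154.0988
Market 148.15 < fair 154.0988: forward underpriced → reverse cash-and-carry (short spot, go long the forward).
At maturity, profit = |F_mkt − F*| = |148.15 − 154.0988| = 5.95 per EUR (in JPY)

5.95 per EUR (in JPY)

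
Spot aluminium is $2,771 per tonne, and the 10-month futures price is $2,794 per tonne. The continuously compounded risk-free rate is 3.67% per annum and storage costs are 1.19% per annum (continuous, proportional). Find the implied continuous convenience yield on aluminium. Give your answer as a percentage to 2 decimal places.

F = S·e^((r+u−y)T) ⇒ (r+u−y) = ln(F/S)/T
ln(2794/2771) = 0.008266; /T ⇒ 0.009919
y = r + u − ln(F/S)/T = 0.0367 + 0.0119 − 0.009919 = 0.038681
y = 3.87%

3.87%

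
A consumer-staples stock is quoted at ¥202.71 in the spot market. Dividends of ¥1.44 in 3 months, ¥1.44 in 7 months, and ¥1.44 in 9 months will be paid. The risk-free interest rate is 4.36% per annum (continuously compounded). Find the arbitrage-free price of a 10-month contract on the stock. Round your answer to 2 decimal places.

¥205.83

PV(dividends) I = 1.44·e^(−0.0436·3/12) + 1.44·e^(−0.0436·7/12) + 1.44·e^(−0.0436·9/12)
I = 1.4244 + 1.4038 + 1.3937 = 4.2219
F = (S − I)·e^(rT) = (202.71 − 4.2219) · e^(0.0436·10/12)
= 198.4881 · e^0.036333 = 198.4881 × 1.037001 = ¥205.83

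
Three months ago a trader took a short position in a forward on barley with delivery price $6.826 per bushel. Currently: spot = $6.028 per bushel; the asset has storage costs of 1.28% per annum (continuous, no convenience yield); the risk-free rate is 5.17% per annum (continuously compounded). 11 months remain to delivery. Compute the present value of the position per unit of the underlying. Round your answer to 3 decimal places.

Current fair forward for the remaining 11 months: F = S·e^((r + u)·T), (r + u) = 0.0517 + 0.0128 = 0.0645
F = 6.028 · e^(0.0645 × 11/12) = 6.028 × 1.060908 = 6.3952
Value of long forward = (F − K)·e^(−rT) = (6.3952 − 6.826) · e^(−0.0517·11/12)
= -0.4308 × 0.953714 = -0.411
Short position value = −(long value) = $0.411

$0.411 per bushel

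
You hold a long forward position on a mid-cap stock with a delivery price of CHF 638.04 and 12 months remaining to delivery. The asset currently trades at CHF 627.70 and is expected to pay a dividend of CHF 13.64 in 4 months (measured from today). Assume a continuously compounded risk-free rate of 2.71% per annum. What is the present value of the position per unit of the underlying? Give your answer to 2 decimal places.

-CHF 6.80

PV(remaining dividends) I = 13.64·e^(−0.0271·4/12) = 13.5173
Current forward F = (S − I)·e^(rT) = (627.70 − 13.5173)·e^(0.0271·12/12) = 614.1827 × 1.027471 = 631.0549
Value (long) = (F − K)·e^(−rT) = (631.0549 − 638.04) × 0.973264 = -6.7983
Value = -CHF 6.80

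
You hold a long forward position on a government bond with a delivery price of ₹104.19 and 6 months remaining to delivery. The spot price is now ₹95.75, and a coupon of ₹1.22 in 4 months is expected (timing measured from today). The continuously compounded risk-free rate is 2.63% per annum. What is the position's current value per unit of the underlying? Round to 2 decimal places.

-₹8.29

PV(remaining coupons) I = 1.22·e^(−0.0263·4/12) = 1.2094
Current forward F = (S − I)·e^(rT) = (95.75 − 1.2094)·e^(0.0263·6/12) = 94.5406 × 1.013237 = 95.7920
Value (long) = (F − K)·e^(−rT) = (95.7920 − 104.19) × 0.986936 = -8.2883
Value = -₹8.29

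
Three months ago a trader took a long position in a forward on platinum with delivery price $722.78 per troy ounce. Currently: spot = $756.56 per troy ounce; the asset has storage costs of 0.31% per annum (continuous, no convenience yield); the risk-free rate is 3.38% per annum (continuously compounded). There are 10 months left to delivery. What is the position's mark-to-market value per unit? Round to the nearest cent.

Current fair forward for the remaining 10 months: F = S·e^((r + u)·T), (r + u) = 0.0338 + 0.0031 = 0.0369
F = 756.56 · e^(0.0369 × 10/12) = 756.56 × 1.031228 = 780.1859
Value of long forward = (F − K)·e^(−rT) = (780.1859 − 722.78) · e^(−0.0338·10/12)
= 57.4059 × 0.972226 = 55.81

$55.81 per troy ounce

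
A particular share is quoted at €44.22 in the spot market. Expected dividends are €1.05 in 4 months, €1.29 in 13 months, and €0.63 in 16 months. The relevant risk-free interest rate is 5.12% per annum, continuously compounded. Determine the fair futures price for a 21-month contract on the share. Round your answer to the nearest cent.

PV(dividends) I = 1.05·e^(−0.0512·4/12) + 1.29·e^(−0.0512·13/12) + 0.63·e^(−0.0512·16/12)
I = 1.0322 + 1.2204 + 0.5884 = 2.8410
F = (S − I)·e^(rT) = (44.22 − 2.8410) · e^(0.0512·21/12)
= 41.3790 · e^0.089600 = 41.3790 × 1.093737 = €45.26

€45.26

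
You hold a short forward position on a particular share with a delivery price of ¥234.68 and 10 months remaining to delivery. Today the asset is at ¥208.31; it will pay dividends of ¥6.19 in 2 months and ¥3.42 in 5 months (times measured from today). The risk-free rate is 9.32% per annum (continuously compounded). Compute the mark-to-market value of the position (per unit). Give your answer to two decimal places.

PV(remaining dividends) I = 6.19·e^(−0.0932·2/12) + 3.42·e^(−0.0932·5/12) = 9.3843
Current forward F = (S − I)·e^(rT) = (208.31 − 9.3843)·e^(0.0932·10/12) = 198.9257 × 1.080762 = 214.9913
Value (long) = (F − K)·e^(−rT) = (214.9913 − 234.68) × 0.925273 = -18.2174
Short position value = −(long value) = ¥18.22

¥18.22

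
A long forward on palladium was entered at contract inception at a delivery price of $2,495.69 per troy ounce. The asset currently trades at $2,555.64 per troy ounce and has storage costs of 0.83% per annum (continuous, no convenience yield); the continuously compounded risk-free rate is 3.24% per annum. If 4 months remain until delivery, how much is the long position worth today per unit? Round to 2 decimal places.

$93.84 per troy ounce

Current fair forward for the remaining 4 months: F = S·e^((r + u)·T), (r + u) = 0.0324 + 0.0083 = 0.0407
F = 2555.64 · e^(0.0407 × 4/12) = 2555.64 × 1.01365911 = 2590.5478
Value of long forward = (F − K)·e^(−rT) = (2590.5478 − 2495.69) · e^(−0.0324·4/12)
= 94.8578 × 0.98925811 = 93.84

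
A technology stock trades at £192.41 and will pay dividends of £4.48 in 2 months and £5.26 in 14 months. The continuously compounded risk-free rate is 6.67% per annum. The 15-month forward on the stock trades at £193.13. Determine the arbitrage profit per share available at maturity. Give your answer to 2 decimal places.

PV(dividends) I = 4.48·e^(−0.0667·2/12) + 5.26·e^(−0.0667·14/12) = 9.2967
Fair forward F* = (S − I)·e^(rT) = (192.41 − 9.2967)·e^0.083375 = 183.1133 × 1.086949 = 199.0348
Market £193.13 < fair 199.0348: forward underpriced → reverse cash-and-carry (short the stock, invest proceeds at r, pay the dividends, go long the forward).
Profit at T = |F_mkt − F*| = |193.13 − 199.0348| = £5.90 per share

£5.90 per share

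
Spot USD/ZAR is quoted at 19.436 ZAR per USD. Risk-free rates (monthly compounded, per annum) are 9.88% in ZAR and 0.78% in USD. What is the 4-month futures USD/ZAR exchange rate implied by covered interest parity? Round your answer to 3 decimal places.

20.032

By covered interest parity, F = S · (1+r_ZAR/12)^(12T) / (1+r_USD/12)^(12T)
= 19.436 × 1.033342 / 1.002603 = 19.436 × 1.030659
F = 20.032 ZAR per USD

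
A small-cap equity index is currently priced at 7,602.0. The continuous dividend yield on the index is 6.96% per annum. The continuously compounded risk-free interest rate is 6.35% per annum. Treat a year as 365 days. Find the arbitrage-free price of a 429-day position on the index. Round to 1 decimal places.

F = S·e^((r − q)T) = 7602.0 · e^((0.0635 − 0.0696) × 429/365)
= 7602.0 · e^-0.007170 = 7602.0 × 0.992856
F = 7,547.7

7,547.7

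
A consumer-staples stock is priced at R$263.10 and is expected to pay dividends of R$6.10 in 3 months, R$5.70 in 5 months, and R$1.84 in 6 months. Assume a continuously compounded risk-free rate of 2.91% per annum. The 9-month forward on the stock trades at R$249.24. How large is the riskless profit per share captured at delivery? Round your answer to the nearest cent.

R$5.87 per share

PV(dividends) I = 6.10·e^(−0.0291·3/12) + 5.70·e^(−0.0291·5/12) + 1.84·e^(−0.0291·6/12) = 13.5005
Fair forward F* = (S − I)·e^(rT) = (263.10 − 13.5005)·e^0.021825 = 249.5995 × 1.022065 = 255.1069
Market R$249.24 < fair 255.1069: forward underpriced → reverse cash-and-carry (short the stock, invest proceeds at r, pay the dividends, go long the forward).
Profit at T = |F_mkt − F*| = |249.24 − 255.1069| = R$5.87 per share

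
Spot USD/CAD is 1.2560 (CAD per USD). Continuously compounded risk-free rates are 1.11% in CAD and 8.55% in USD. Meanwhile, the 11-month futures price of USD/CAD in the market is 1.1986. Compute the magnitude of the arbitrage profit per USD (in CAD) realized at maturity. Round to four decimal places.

Fair futures: F* = S·e^(carry·T), with carry = (r_CAD − r_USD) = 0.0111 − 0.0855 = -0.0744
F* = 1.2560 · e^(-0.0744 × 11/12) = 1.2560 · e^-0.068200 = 1.2560 × 0.934074 = 1.1732
Market 1.1986 > fair 1.1732: forward overpriced → cash-and-carry (buy spot, short the forward).
At maturity, profit = |F_mkt − F*| = |1.1986 − 1.1732| = 0.0254 per USD (in CAD)

0.0254 per USD (in CAD)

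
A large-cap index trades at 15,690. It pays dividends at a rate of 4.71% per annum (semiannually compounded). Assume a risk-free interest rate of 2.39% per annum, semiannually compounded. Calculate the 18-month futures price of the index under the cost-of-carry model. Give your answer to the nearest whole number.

F = S · (1+r/2)^(2T) / (1+q/2)^(2T)
= 15690 × 1.036280 / 1.072327 = 15690 × 0.966384
F = 15,163

15,163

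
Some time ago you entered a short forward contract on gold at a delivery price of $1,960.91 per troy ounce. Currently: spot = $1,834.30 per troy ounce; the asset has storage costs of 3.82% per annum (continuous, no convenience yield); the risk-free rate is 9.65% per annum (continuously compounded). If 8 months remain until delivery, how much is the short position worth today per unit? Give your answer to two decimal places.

Current fair forward for the remaining 8 months: F = S·e^((r + u)·T), (r + u) = 0.0965 + 0.0382 = 0.1347
F = 1834.30 · e^(0.1347 × 8/12) = 1834.30 × 1.09395547 = 2006.6425
Value of long forward = (F − K)·e^(−rT) = (2006.6425 − 1960.91) · e^(−0.0965·8/12)
= 45.7325 × 0.93769238 = 42.88
Short position value = −(long value) = -$42.88

-$42.88 per troy ounce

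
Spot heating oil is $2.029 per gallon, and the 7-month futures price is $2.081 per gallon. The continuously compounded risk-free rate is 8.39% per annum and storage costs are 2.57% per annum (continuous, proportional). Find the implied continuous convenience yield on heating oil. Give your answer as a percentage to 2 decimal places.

6.62%

F = S·e^((r+u−y)T) ⇒ (r+u−y) = ln(F/S)/T
ln(2.081/2.029) = 0.025305; /T ⇒ 0.043380
y = r + u − ln(F/S)/T = 0.0839 + 0.0257 − 0.043380 = 0.066220
y = 6.62%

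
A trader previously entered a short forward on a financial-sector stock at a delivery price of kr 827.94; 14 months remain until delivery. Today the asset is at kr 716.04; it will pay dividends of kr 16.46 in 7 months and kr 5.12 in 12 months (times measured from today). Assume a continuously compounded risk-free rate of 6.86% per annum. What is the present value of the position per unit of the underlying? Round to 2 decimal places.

kr 68.81

PV(remaining dividends) I = 16.46·e^(−0.0686·7/12) + 5.12·e^(−0.0686·12/12) = 20.5949
Current forward F = (S − I)·e^(rT) = (716.04 − 20.5949)·e^(0.0686·14/12) = 695.4451 × 1.083323 = 753.3917
Value (long) = (F − K)·e^(−rT) = (753.3917 − 827.94) × 0.923086 = -68.8145
Short position value = −(long value) = kr 68.81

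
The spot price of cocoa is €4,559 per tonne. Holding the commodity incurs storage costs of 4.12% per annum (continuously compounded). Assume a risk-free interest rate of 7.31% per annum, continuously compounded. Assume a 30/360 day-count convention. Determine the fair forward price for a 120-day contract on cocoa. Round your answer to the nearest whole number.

Net carry = r + u − y = 0.0731 + 0.0412 − 0.0000 = 0.1143
F = S·e^((r+u−y)T) = 4559 · e^(0.1143 × 120/360) = 4559 · e^0.038100
= 4559 × 1.038835 = €4,736 per tonne

€4,736 per tonne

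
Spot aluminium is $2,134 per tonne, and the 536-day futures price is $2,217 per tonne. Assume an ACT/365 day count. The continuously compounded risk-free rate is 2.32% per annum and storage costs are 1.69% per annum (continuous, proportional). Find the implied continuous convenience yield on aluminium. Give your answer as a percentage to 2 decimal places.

F = S·e^((r+u−y)T) ⇒ (r+u−y) = ln(F/S)/T
ln(2217/2134) = 0.038157; /T ⇒ 0.025984
y = r + u − ln(F/S)/T = 0.0232 + 0.0169 − 0.025984 = 0.014116
y = 1.41%

1.41%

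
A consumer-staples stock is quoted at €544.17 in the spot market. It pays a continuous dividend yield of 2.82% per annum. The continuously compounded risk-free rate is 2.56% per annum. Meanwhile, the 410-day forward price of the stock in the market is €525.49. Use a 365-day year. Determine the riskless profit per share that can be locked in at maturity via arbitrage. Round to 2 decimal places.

€17.09 per share

Fair forward: F* = S·e^(carry·T), with carry = (r − q) = 0.0256 − 0.0282 = -0.0026
F* = 544.17 · e^(-0.0026 × 410/365) = 544.17 · e^-0.002921 = 544.17 × 0.997083 = €542.5827
Market €525.49 < fair €542.5827: forward underpriced → reverse cash-and-carry (short spot, go long the forward).
At maturity, profit = |F_mkt − F*| = |525.49 − 542.5827| = €17.09 per share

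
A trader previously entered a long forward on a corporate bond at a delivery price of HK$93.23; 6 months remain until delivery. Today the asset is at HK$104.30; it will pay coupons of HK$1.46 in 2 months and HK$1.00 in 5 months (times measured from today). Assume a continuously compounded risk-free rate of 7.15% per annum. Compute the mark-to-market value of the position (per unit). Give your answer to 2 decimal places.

PV(remaining coupons) I = 1.46·e^(−0.0715·2/12) + 1.00·e^(−0.0715·5/12) = 2.4134
Current forward F = (S − I)·e^(rT) = (104.30 − 2.4134)·e^(0.0715·6/12) = 101.8866 × 1.036397 = 105.5950
Value (long) = (F − K)·e^(−rT) = (105.5950 − 93.23) × 0.964881 = 11.9308
Value = HK$11.93

HK$11.93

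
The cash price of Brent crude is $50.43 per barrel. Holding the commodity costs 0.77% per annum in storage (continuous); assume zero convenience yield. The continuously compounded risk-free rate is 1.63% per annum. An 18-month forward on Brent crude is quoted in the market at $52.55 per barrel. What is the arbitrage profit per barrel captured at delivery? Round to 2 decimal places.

Fair forward: F* = S·e^(carry·T), with carry = (r + u) = 0.0163 + 0.0077 = 0.0240
F* = 50.43 · e^(0.0240 × 18/12) = 50.43 · e^0.036000 = 50.43 × 1.036656 = $52.2786
Market $52.55 > fair $52.2786: forward overpriced → cash-and-carry (buy spot, short the forward).
At maturity, profit = |F_mkt − F*| = |52.55 − 52.2786| = $0.27 per barrel

$0.27 per barrel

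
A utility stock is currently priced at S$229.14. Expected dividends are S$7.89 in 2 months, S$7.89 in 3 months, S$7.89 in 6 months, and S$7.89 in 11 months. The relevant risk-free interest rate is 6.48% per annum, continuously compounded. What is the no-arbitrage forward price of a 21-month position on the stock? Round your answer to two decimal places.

S$222.33

PV(dividends) I = 7.89·e^(−0.0648·2/12) + 7.89·e^(−0.0648·3/12) + 7.89·e^(−0.0648·6/12) + 7.89·e^(−0.0648·11/12)
I = 7.8052 + 7.7632 + 7.6385 + 7.4350 = 30.6419
F = (S − I)·e^(rT) = (229.14 − 30.6419) · e^(0.0648·21/12)
= 198.4981 · e^0.113400 = 198.4981 × 1.120080 = S$222.33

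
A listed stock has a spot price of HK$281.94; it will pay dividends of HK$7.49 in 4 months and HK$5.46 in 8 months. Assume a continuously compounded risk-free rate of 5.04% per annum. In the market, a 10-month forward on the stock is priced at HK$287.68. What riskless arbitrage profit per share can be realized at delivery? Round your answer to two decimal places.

PV(dividends) I = 7.49·e^(−0.0504·4/12) + 5.46·e^(−0.0504·8/12) = 12.6448
Fair forward F* = (S − I)·e^(rT) = (281.94 − 12.6448)·e^0.042000 = 269.2952 × 1.042894 = 280.8463
Market HK$287.68 > fair 280.8463: forward overpriced → cash-and-carry (borrow at r, buy the stock and collect the dividends, short the forward).
Profit at T = |F_mkt − F*| = |287.68 − 280.8463| = HK$6.83 per share

HK$6.83 per share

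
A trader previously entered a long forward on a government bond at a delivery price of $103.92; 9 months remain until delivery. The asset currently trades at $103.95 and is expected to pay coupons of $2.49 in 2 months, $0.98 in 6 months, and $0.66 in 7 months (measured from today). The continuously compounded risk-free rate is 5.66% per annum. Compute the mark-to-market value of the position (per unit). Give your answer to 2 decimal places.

$0.29

PV(remaining coupons) I = 2.49·e^(−0.0566·2/12) + 0.98·e^(−0.0566·6/12) + 0.66·e^(−0.0566·7/12) = 4.0578
Current forward F = (S − I)·e^(rT) = (103.95 − 4.0578)·e^(0.0566·9/12) = 99.8922 × 1.043364 = 104.2239
Value (long) = (F − K)·e^(−rT) = (104.2239 − 103.92) × 0.958438 = 0.2913
Value = $0.29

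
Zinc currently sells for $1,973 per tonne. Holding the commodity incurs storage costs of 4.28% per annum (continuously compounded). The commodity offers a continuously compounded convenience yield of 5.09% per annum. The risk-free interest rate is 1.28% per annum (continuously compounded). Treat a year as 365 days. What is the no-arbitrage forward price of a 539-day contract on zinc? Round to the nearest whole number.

$1,987 per tonne

Net carry = r + u − y = 0.0128 + 0.0428 − 0.0509 = 0.0047
F = S·e^((r+u−y)T) = 1973 · e^(0.0047 × 539/365) = 1973 · e^0.006941
= 1973 × 1.006965 = $1,987 per tonne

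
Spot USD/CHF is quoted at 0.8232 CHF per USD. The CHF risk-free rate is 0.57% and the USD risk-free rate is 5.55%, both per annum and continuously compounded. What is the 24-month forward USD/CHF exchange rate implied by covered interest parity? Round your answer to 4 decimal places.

F = S·e^((r_CHF − r_USD)T) = 0.8232 · e^((0.0057 − 0.0555) × 24/12)
= 0.8232 · e^-0.099600 = 0.8232 × 0.905199
F = 0.7452 CHF per USD

0.7452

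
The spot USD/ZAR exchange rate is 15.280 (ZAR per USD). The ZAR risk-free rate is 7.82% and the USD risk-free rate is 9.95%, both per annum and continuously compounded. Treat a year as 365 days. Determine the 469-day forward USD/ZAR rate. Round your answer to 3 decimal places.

14.867

F = S·e^((r_ZAR − r_USD)T) = 15.280 · e^((0.0782 − 0.0995) × 469/365)
= 15.280 · e^-0.027369 = 15.280 × 0.973002
F = 14.867 ZAR per USD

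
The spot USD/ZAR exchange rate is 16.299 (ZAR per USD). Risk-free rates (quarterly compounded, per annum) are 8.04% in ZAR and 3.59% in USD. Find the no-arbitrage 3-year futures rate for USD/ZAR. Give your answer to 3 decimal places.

By covered interest parity, F = S · (1+r_ZAR/4)^(4T) / (1+r_USD/4)^(4T)
= 16.299 × 1.269735 / 1.113179 = 16.299 × 1.140639
F = 18.591 ZAR per USD

18.591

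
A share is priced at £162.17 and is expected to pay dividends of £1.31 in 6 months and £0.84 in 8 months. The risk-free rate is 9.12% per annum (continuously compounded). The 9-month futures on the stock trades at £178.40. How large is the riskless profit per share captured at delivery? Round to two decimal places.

£6.94 per share

PV(dividends) I = 1.31·e^(−0.0912·6/12) + 0.84·e^(−0.0912·8/12) = 2.0421
Fair futures F* = (S − I)·e^(rT) = (162.17 − 2.0421)·e^0.068400 = 160.1279 × 1.070794 = 171.4640
Market £178.40 > fair 171.4640: forward overpriced → cash-and-carry (borrow at r, buy the stock and collect the dividends, short the forward).
Profit at T = |F_mkt − F*| = |178.40 − 171.4640| = £6.94 per share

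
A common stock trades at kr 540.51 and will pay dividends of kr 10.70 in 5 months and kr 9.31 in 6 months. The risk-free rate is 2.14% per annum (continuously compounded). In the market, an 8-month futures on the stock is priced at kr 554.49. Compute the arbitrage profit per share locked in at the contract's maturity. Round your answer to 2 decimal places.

PV(dividends) I = 10.70·e^(−0.0214·5/12) + 9.31·e^(−0.0214·6/12) = 19.8159
Fair futures F* = (S − I)·e^(rT) = (540.51 − 19.8159)·e^0.014267 = 520.6941 × 1.014369 = 528.1760
Market kr 554.49 > fair 528.1760: forward overpriced → cash-and-carry (borrow at r, buy the stock and collect the dividends, short the forward).
Profit at T = |F_mkt − F*| = |554.49 − 528.1760| = kr 26.31 per share

kr 26.31 per share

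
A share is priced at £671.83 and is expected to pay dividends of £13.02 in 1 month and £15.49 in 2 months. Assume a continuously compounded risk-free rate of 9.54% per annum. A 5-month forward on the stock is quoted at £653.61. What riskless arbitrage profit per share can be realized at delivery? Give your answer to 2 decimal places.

£16.16 per share

PV(dividends) I = 13.02·e^(−0.0954·1/12) + 15.49·e^(−0.0954·2/12) = 28.1626
Fair forward F* = (S − I)·e^(rT) = (671.83 − 28.1626)·e^0.039750 = 643.6674 × 1.040551 = 669.7688
Market £653.61 < fair 669.7688: forward underpriced → reverse cash-and-carry (short the stock, invest proceeds at r, pay the dividends, go long the forward).
Profit at T = |F_mkt − F*| = |653.61 − 669.7688| = £16.16 per share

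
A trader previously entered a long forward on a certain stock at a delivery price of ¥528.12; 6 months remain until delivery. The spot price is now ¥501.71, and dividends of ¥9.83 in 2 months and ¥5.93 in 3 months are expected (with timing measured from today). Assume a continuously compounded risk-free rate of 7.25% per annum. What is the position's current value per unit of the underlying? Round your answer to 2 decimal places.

-¥23.14

PV(remaining dividends) I = 9.83·e^(−0.0725·2/12) + 5.93·e^(−0.0725·3/12) = 15.5354
Current forward F = (S − I)·e^(rT) = (501.71 − 15.5354)·e^(0.0725·6/12) = 486.1746 × 1.036915 = 504.1217
Value (long) = (F − K)·e^(−rT) = (504.1217 − 528.12) × 0.964399 = -23.1439
Value = -¥23.14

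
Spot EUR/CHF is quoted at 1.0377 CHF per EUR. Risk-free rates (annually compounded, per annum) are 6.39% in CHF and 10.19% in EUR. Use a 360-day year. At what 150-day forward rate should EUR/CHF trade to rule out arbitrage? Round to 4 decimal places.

1.0226

By covered interest parity, F = S · (1+r_CHF)^T / (1+r_EUR)^T
= 1.0377 × 1.026145 / 1.041260 = 1.0377 × 0.985484
F = 1.0226 CHF per EUR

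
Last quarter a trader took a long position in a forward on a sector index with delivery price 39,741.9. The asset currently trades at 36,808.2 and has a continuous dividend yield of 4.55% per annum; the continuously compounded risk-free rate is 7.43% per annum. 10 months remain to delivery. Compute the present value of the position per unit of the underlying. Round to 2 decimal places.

Current fair forward for the remaining 10 months: F = S·e^((r − q)·T), (r − q) = 0.0743 − 0.0455 = 0.0288
F = 36808.2 · e^(0.0288 × 10/12) = 36808.2 × 1.02429032 = 37702.2830
Value of long forward = (F − K)·e^(−rT) = (37702.2830 − 39741.9) · e^(−0.0743·10/12)
= -2039.6170 × 0.93996121 = -1917.16

-1917.16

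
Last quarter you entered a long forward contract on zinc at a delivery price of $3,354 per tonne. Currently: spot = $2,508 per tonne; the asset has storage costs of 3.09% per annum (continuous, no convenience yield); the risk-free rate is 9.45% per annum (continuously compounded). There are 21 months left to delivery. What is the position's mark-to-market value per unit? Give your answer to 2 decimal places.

Current fair forward for the remaining 21 months: F = S·e^((r + u)·T), (r + u) = 0.0945 + 0.0309 = 0.1254
F = 2508 · e^(0.1254 × 21/12) = 2508 × 1.24539158 = 3123.4421
Value of long forward = (F − K)·e^(−rT) = (3123.4421 − 3354) · e^(−0.0945·21/12)
= -230.5579 × 0.84757580 = -195.42

-$195.42 per tonne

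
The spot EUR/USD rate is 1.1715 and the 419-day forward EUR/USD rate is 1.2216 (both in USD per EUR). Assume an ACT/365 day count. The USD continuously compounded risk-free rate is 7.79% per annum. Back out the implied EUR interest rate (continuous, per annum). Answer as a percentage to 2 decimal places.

F = S·e^((r_USD − r_EUR)T) ⇒ r_EUR = r_USD − ln(F/S)/T
ln(1.2216/1.1715) = 0.041876; /(419/365) = 0.036479
r_EUR = 0.0779 − 0.036479 = 0.041421
r_EUR = 4.14%

4.14%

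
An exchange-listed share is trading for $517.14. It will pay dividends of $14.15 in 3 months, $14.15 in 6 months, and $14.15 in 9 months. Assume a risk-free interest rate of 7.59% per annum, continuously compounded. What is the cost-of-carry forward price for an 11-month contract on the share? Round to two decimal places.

PV(dividends) I = 14.15·e^(−0.0759·3/12) + 14.15·e^(−0.0759·6/12) + 14.15·e^(−0.0759·9/12)
I = 13.8840 + 13.6231 + 13.3670 = 40.8741
F = (S − I)·e^(rT) = (517.14 − 40.8741) · e^(0.0759·11/12)
= 476.2659 · e^0.069575 = 476.2659 × 1.072052 = $510.58

$510.58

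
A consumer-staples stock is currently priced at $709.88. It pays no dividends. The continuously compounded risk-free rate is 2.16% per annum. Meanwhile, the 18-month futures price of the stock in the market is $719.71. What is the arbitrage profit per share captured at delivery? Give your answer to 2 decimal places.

Fair futures: F* = S·e^(carry·T), with carry = r = 0.0216
F* = 709.88 · e^(0.0216 × 18/12) = 709.88 · e^0.032400 = 709.88 × 1.032931 = $733.2571
Market $719.71 < fair $733.2571: forward underpriced → reverse cash-and-carry (short spot, go long the forward).
At maturity, profit = |F_mkt − F*| = |719.71 − 733.2571| = $13.55 per share

$13.55 per share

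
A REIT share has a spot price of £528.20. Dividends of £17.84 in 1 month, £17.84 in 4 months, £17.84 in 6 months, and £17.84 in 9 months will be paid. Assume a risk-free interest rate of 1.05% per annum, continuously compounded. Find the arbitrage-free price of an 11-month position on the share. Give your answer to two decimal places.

PV(dividends) I = 17.84·e^(−0.0105·1/12) + 17.84·e^(−0.0105·4/12) + 17.84·e^(−0.0105·6/12) + 17.84·e^(−0.0105·9/12)
I = 17.8244 + 17.7777 + 17.7466 + 17.7001 = 71.0488
F = (S − I)·e^(rT) = (528.20 − 71.0488) · e^(0.0105·11/12)
= 457.1512 · e^0.009625 = 457.1512 × 1.009671 = £461.57

£461.57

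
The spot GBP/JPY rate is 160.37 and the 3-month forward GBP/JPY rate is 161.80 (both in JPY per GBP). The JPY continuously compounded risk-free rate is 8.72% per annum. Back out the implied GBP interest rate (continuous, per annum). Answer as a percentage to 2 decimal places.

F = S·e^((r_JPY − r_GBP)T) ⇒ r_GBP = r_JPY − ln(F/S)/T
ln(161.80/160.37) = 0.008877; /(3/12) = 0.035508
r_GBP = 0.0872 − 0.035508 = 0.051692
r_GBP = 5.17%

5.17%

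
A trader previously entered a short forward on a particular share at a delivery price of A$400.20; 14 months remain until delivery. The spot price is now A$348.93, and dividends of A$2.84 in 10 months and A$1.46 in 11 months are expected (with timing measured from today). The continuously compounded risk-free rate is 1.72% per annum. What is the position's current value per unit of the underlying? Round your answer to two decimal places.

A$47.56

PV(remaining dividends) I = 2.84·e^(−0.0172·10/12) + 1.46·e^(−0.0172·11/12) = 4.2367
Current forward F = (S − I)·e^(rT) = (348.93 − 4.2367)·e^(0.0172·14/12) = 344.6933 × 1.020269 = 351.6799
Value (long) = (F − K)·e^(−rT) = (351.6799 − 400.20) × 0.980133 = -47.5562
Short position value = −(long value) = A$47.56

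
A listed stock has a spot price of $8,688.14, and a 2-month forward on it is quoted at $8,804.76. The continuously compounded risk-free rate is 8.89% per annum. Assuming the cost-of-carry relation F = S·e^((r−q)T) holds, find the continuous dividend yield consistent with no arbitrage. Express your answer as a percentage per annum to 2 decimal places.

From F = S·e^((r−q)T): (r − q) = ln(F/S)/T
ln(8804.76/8688.14) = ln(1.013423) = 0.013334
(r − q) = 0.013334 / (2/12) = 0.080004
q = r − ln(F/S)/T = 0.0889 − 0.080004 = 0.008896
q = 0.89%

0.89%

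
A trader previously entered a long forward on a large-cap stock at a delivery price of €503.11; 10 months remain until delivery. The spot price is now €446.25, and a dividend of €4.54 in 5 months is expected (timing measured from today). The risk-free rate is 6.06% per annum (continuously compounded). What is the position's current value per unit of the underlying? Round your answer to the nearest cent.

-€36.51

PV(remaining dividends) I = 4.54·e^(−0.0606·5/12) = 4.4268
Current forward F = (S − I)·e^(rT) = (446.25 − 4.4268)·e^(0.0606·10/12) = 441.8232 × 1.051797 = 464.7083
Value (long) = (F − K)·e^(−rT) = (464.7083 − 503.11) × 0.950754 = -36.5106
Value = -€36.51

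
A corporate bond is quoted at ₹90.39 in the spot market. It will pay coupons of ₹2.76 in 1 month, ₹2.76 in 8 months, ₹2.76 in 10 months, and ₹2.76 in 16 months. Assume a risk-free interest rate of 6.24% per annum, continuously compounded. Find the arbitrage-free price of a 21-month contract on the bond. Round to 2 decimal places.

PV(coupons) I = 2.76·e^(−0.0624·1/12) + 2.76·e^(−0.0624·8/12) + 2.76·e^(−0.0624·10/12) + 2.76·e^(−0.0624·16/12)
I = 2.7457 + 2.6475 + 2.6201 + 2.5397 = 10.5530
F = (S − I)·e^(rT) = (90.39 − 10.5530) · e^(0.0624·21/12)
= 79.8370 · e^0.109200 = 79.8370 × 1.115385 = ₹89.05

₹89.05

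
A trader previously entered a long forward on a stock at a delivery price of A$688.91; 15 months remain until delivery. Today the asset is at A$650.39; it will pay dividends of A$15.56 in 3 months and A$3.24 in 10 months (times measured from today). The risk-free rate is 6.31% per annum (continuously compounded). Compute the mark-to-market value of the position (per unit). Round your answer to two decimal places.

-A$4.66

PV(remaining dividends) I = 15.56·e^(−0.0631·3/12) + 3.24·e^(−0.0631·10/12) = 18.3905
Current forward F = (S − I)·e^(rT) = (650.39 − 18.3905)·e^(0.0631·15/12) = 631.9995 × 1.082069 = 683.8671
Value (long) = (F − K)·e^(−rT) = (683.8671 − 688.91) × 0.924155 = -4.6604
Value = -A$4.66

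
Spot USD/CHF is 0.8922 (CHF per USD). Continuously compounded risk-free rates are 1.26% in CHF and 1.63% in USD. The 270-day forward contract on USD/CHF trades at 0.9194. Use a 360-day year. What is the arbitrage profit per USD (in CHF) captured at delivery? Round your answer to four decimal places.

0.0297 per USD (in CHF)

Fair forward: F* = S·e^(carry·T), with carry = (r_CHF − r_USD) = 0.0126 − 0.0163 = -0.0037
F* = 0.8922 · e^(-0.0037 × 270/360) = 0.8922 · e^-0.002775 = 0.8922 × 0.997229 = 0.8897
Market 0.9194 > fair 0.8897: forward overpriced → cash-and-carry (buy spot, short the forward).
At maturity, profit = |F_mkt − F*| = |0.9194 − 0.8897| = 0.0297 per USD (in CHF)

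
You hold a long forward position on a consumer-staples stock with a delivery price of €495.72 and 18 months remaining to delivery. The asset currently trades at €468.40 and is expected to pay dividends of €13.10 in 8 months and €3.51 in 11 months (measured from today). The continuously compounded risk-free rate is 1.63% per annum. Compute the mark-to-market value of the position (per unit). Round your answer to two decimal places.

PV(remaining dividends) I = 13.10·e^(−0.0163·8/12) + 3.51·e^(−0.0163·11/12) = 16.4164
Current forward F = (S − I)·e^(rT) = (468.40 − 16.4164)·e^(0.0163·18/12) = 451.9836 × 1.024751 = 463.1706
Value (long) = (F − K)·e^(−rT) = (463.1706 − 495.72) × 0.975846 = -31.7632
Value = -€31.76

-€31.76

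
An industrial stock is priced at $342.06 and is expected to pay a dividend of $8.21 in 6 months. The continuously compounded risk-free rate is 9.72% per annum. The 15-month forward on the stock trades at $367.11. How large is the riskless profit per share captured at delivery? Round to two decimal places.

PV(dividends) I = 8.21·e^(−0.0972·6/12) = 7.8205
Fair forward F* = (S − I)·e^(rT) = (342.06 − 7.8205)·e^0.121500 = 334.2395 × 1.129189 = 377.4196
Market $367.11 < fair 377.4196: forward underpriced → reverse cash-and-carry (short the stock, invest proceeds at r, pay the dividends, go long the forward).
Profit at T = |F_mkt − F*| = |367.11 − 377.4196| = $10.31 per share

$10.31 per share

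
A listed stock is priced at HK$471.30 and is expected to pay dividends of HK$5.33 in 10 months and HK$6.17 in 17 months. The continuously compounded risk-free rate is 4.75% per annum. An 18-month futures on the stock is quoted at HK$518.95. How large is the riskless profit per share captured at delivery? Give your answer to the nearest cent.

PV(dividends) I = 5.33·e^(−0.0475·10/12) + 6.17·e^(−0.0475·17/12) = 10.8916
Fair futures F* = (S − I)·e^(rT) = (471.30 − 10.8916)·e^0.071250 = 460.4084 × 1.073850 = 494.4096
Market HK$518.95 > fair 494.4096: forward overpriced → cash-and-carry (borrow at r, buy the stock and collect the dividends, short the forward).
Profit at T = |F_mkt − F*| = |518.95 − 494.4096| = HK$24.54 per share

HK$24.54 per share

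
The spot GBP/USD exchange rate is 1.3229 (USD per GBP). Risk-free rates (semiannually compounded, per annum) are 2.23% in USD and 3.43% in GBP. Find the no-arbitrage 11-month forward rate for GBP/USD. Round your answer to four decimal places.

By covered interest parity, F = S · (1+r_USD/2)^(2T) / (1+r_GBP/2)^(2T)
= 1.3229 × 1.020537 / 1.031666 = 1.3229 × 0.989213
F = 1.3086 USD per GBP

1.3086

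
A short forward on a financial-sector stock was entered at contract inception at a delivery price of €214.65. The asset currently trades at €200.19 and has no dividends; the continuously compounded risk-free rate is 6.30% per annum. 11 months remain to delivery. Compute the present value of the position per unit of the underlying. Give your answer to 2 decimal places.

€2.42

Current fair forward for the remaining 11 months: F = S·e^(r·T), r = 0.0630
F = 200.19 · e^(0.0630 × 11/12) = 200.19 × 1.059450 = 212.0913
Value of long forward = (F − K)·e^(−rT) = (212.0913 − 214.65) · e^(−0.0630·11/12)
= -2.5587 × 0.943886 = -2.42
Short position value = −(long value) = €2.42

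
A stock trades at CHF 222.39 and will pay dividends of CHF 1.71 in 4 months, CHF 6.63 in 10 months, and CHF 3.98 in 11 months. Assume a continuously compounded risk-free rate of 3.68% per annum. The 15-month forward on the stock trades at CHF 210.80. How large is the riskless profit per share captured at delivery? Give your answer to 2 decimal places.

CHF 9.53 per share

PV(dividends) I = 1.71·e^(−0.0368·4/12) + 6.63·e^(−0.0368·10/12) + 3.98·e^(−0.0368·11/12) = 11.9669
Fair forward F* = (S − I)·e^(rT) = (222.39 − 11.9669)·e^0.046000 = 210.4231 × 1.047074 = 220.3286
Market CHF 210.80 < fair 220.3286: forward underpriced → reverse cash-and-carry (short the stock, invest proceeds at r, pay the dividends, go long the forward).
Profit at T = |F_mkt − F*| = |210.80 − 220.3286| = CHF 9.53 per share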